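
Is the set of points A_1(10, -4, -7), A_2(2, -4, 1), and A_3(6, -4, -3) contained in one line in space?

A_1A_2 = (-8, 0, 8), A_1A_3 = (-4, 0, 4).
A_1A_2 × A_1A_3 = (0, 0, 0).
The cross product vanishes, so the three points are collinear.

Yes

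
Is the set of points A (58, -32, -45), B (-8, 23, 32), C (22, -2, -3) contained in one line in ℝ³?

Yes

AB = (-66, 55, 77), AC = (-36, 30, 42).
Each component of AC is 6/11 times the corresponding component of AB, so AC = 6/11·AB and the points are collinear.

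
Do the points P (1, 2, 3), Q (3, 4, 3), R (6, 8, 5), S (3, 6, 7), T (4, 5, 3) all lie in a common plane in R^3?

Yes

The plane through P, Q, R has normal n = PQ × PR = (4, -4, 2) and equation n·X = 2.
Checking the remaining points: n·S = 2, n·T = 2.
All equal 2, so all 5 points lie in one plane.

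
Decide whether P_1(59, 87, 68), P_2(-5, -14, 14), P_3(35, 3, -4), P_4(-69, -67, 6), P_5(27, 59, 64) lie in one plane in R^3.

No

The plane through P_1, P_2, P_3 has normal n = P_1P_2 × P_1P_3 = (2736, -3312, 2952) and equation n·P = 74016.
Checking the remaining points: n·P_4 = 50832, n·P_5 = 67392.
Since n·P_4 = 50832 ≠ 74016, P_4 is off the plane and the points are not all coplanar.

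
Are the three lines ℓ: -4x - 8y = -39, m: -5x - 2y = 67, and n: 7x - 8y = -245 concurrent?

No

Intersecting ℓ and m: solving the 2×2 system gives (x, y) = (-307/16, 463/32).
Substitute into n: (7)(-307/16) + (-8)(463/32) = -4001/16.
But n requires -245 ≠ -4001/16, so the three lines have no common point.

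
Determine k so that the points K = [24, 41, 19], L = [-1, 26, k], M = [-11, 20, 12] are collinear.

14

Collinearity requires KL × KM = 0; each component is linear in k.
The x-component gives (21)k + (-294) = 0, so k = 14.
The remaining components then also vanish.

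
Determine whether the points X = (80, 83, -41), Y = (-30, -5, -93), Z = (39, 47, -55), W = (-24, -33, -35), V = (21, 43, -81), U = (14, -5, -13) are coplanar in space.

Yes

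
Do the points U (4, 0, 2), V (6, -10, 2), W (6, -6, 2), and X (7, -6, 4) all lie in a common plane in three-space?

No

With U as base: UV = (2, -10, 0), UW = (2, -6, 0), UX = (3, -6, 2).
UW × UX = (-12, -4, 6).
UV · (UW × UX) = 16.
Since 16 ≠ 0, the four points are not coplanar.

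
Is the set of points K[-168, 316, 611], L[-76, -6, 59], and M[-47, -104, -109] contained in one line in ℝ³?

KL = (92, -322, -552), KM = (121, -420, -720).
KL × KM = (0, -552, 322).
The cross product is nonzero, so the points do not lie on one line.

No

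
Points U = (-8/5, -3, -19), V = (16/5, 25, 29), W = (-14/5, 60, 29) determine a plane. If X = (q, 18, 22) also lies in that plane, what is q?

3

A normal to the plane is n = UV × UW = (-1680, -288, 336).
X lies in the plane iff n · UX = 0.
This gives (-1680)q + (5040) = 0, so q = 3.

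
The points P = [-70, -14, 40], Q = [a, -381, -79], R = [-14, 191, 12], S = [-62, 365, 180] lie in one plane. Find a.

Normal to plane PRS: n = (39312, -8064, 19584); plane equation n·X = -1855584.
Requiring n·Q = -1855584: (39312)a + (1525248) = -1855584.
So a = -86.

-86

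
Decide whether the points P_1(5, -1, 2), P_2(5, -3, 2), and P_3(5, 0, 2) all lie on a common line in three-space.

P_1P_2 = (0, -2, 0), P_1P_3 = (0, 1, 0).
Each component of P_1P_3 is -1/2 times the corresponding component of P_1P_2, so P_1P_3 = -1/2·P_1P_2 and the points are collinear.

Yes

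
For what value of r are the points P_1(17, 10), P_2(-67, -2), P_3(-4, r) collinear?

7

Collinearity: (P_3 − P_1) must be parallel to (P_2 − P_1) = (-84, -12).
Cross-multiplying the components: (r − 10)·(-84) = (-21)·(-12).
Solving gives r = 7.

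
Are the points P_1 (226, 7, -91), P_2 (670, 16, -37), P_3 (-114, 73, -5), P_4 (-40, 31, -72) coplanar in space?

Yes

With P_1 as base: P_1P_2 = (444, 9, 54), P_1P_3 = (-340, 66, 86), P_1P_4 = (-266, 24, 19).
P_1P_3 × P_1P_4 = (-810, -16416, 9396).
P_1P_2 · (P_1P_3 × P_1P_4) = 0.
The scalar triple product vanishes, so the four points are coplanar.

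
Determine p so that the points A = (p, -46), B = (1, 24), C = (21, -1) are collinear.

57

Collinearity: (A − B) must be parallel to (C − B) = (20, -25).
Cross-multiplying the components: (p − 1)·(-25) = (-70)·(20).
Solving gives p = 57.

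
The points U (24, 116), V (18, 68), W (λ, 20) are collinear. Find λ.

12

Collinearity: (W − U) must be parallel to (V − U) = (-6, -48).
Cross-multiplying the components: (λ − 24)·(-48) = (-96)·(-6).
Solving gives λ = 12.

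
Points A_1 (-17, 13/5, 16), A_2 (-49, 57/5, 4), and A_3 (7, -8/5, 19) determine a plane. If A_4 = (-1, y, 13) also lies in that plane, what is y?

9/5

Coplanarity requires A_1A_2 · (A_1A_3 × A_1A_4) = 0.
A_1A_2 = (-32, 44/5, -12), A_1A_3 = (24, -21/5, 3); the triple product is linear in y with coefficient -192 and constant term 1728/5.
Setting it to zero: y = 9/5.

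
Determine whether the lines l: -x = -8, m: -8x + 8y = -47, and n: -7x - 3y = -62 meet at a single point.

No

The three lines meet at one point iff the augmented coefficient matrix [aᵢ bᵢ cᵢ] has rank < 3, i.e. its determinant vanishes.
Here the determinant is -3.
Nonzero, so no common point exists.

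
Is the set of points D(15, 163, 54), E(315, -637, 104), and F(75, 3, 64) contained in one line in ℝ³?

DE = (300, -800, 50), DF = (60, -160, 10).
DE × DF = (0, 0, 0).
The cross product vanishes, so the three points are collinear.

Yes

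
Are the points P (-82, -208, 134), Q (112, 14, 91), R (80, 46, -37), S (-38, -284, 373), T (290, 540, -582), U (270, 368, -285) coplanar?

The plane through P, Q, R has normal n = PQ × PR = (-27040, 26208, 13312) and equation n·X = -1450176.
Checking the remaining points: n·S = -1450176, n·T = -1436864, n·U = -1450176.
Since n·T = -1436864 ≠ -1450176, T is off the plane and the points are not all coplanar.

No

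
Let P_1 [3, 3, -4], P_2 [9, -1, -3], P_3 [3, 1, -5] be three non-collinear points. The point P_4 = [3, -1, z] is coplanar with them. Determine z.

Coplanarity requires P_1P_2 · (P_1P_3 × P_1P_4) = 0.
P_1P_2 = (6, -4, 1), P_1P_3 = (0, -2, -1); the triple product is linear in z with coefficient -12 and constant term -72.
Setting it to zero: z = -6.

-6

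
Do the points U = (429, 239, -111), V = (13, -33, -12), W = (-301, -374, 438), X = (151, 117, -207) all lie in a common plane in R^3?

No

The four points are coplanar iff the 3×3 determinant with rows UV, UW, UX is zero.
Rows: (-416, -272, 99), (-730, -613, 549), (-278, -122, -96).
Expanding along the first row: (-416)(125826) − (-272)(222702) + (99)(-81354) = 177282.
Nonzero ⇒ not coplanar.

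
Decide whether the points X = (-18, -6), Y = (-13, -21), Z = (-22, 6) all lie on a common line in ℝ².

Yes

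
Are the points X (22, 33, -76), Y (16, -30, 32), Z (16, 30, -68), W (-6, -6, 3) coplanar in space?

The four points are coplanar iff the 3×3 determinant with rows XY, XZ, XW is zero.
Rows: (-6, -63, 108), (-6, -3, 8), (-28, -39, 79).
Expanding along the first row: (-6)(75) − (-63)(-250) + (108)(150) = 0.
Zero determinant ⇒ coplanar.

Yes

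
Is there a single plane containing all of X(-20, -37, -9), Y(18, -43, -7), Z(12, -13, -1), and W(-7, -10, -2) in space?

The four points are coplanar iff the 3×3 determinant with rows XY, XZ, XW is zero.
Rows: (38, -6, 2), (32, 24, 8), (13, 27, 7).
Expanding along the first row: (38)(-48) − (-6)(120) + (2)(552) = 0.
Zero determinant ⇒ coplanar.

Yes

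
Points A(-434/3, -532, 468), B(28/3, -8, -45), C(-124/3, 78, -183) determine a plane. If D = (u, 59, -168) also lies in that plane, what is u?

The plane through A, B, C has equation −28194x + 47244y + (119380/3)z = -2431796.
Substituting D: (-28194)u + (-3897884) = -2431796, so u = -52.

-52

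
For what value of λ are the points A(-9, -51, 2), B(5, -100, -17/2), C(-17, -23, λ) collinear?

Direction AB = (14, -49, -21/2). From the x-coordinate of C, the parameter along the line is τ = (-17 − (-9))/14 = -4/7.
Then λ = 2 + (-4/7)·(-21/2) = 8.

8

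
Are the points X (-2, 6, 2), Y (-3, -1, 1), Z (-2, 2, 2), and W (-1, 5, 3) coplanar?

Yes

With X as base: XY = (-1, -7, -1), XZ = (0, -4, 0), XW = (1, -1, 1).
XZ × XW = (-4, 0, 4).
XY · (XZ × XW) = 0.
The scalar triple product vanishes, so the four points are coplanar.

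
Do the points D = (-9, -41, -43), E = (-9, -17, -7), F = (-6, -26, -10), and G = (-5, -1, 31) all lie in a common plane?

The four points are coplanar iff the 3×3 determinant with rows DE, DF, DG is zero.
Rows: (0, 24, 36), (3, 15, 33), (4, 40, 74).
Expanding along the first row: (0)(-210) − (24)(90) + (36)(60) = 0.
Zero determinant ⇒ coplanar.

Yes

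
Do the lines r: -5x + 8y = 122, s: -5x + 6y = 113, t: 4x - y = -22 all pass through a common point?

Intersecting r and s: solving the 2×2 system gives (x, y) = (-86/5, 9/2).
Substitute into t: (4)(-86/5) + (-1)(9/2) = -733/10.
But t requires -22 ≠ -733/10, so the three lines have no common point.

No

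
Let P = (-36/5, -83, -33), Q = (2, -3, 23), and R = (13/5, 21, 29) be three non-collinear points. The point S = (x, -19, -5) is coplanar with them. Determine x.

-16/5

Coplanarity requires PQ · (PR × PS) = 0.
PQ = (46/5, 80, 56), PR = (49/5, 104, 62); the triple product is linear in x with coefficient -864 and constant term -13824/5.
Setting it to zero: x = -16/5.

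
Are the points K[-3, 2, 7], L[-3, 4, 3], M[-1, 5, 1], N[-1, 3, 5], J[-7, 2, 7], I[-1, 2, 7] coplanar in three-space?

The plane through K, L, M has normal n = KL × KM = (0, -8, -4) and equation n·P = -44.
Checking the remaining points: n·N = -44, n·J = -44, n·I = -44.
All equal -44, so all 6 points lie in one plane.

Yes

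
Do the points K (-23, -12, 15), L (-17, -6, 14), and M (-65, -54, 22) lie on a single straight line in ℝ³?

Yes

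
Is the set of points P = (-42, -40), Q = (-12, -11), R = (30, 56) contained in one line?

PQ = (30, 29), PR = (72, 96).
If collinear, PR would be a scalar multiple of PQ. But (30)·(96) ≠ (29)·(72) (difference 792), so they are not parallel; the points are not collinear.

No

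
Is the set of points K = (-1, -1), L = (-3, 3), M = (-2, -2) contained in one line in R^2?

KL = (-2, 4), KM = (-1, -1).
Twice the signed area of △KLM is (-2)(-1) − (4)(-1) = 6.
The area is nonzero, so the three points are not collinear.

No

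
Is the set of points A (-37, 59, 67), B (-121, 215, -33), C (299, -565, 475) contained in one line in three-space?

AB = (-84, 156, -100), AC = (336, -624, 408).
AB × AC = (1248, 672, 0).
The cross product is nonzero, so the points do not lie on one line.

No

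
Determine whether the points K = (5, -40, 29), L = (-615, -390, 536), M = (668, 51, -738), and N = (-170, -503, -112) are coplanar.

A normal to the plane through K, L, M is n = KL × KM = (222313, -139399, 175630).
The plane has equation n·P = 11780795. For N: n·N = 12653927.
12653927 ≠ 11780795, so N is off the plane.

No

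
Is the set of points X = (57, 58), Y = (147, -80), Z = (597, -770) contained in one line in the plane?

XY = (90, -138), XZ = (540, -828).
Checking proportionality: XZ = 6·XY, so the vectors are parallel and the points are collinear.

Yes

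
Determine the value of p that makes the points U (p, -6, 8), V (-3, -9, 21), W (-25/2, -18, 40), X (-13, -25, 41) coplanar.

7/2

The points are coplanar iff UV · (UW × UX) = 0.
Expanding, this is linear in p: (-124)p + (434) = 0.
So p = 7/2.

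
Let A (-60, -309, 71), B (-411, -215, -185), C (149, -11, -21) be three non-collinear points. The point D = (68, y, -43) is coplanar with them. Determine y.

-43

Coplanarity requires AB · (AC × AD) = 0.
AB = (-351, 94, -256), AC = (209, 298, -92); the triple product is linear in y with coefficient -85796 and constant term -3689228.
Setting it to zero: y = -43.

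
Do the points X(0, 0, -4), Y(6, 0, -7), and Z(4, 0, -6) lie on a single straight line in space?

XY = (6, 0, -3), XZ = (4, 0, -2).
XY × XZ = (0, 0, 0).
The cross product vanishes, so the three points are collinear.

Yes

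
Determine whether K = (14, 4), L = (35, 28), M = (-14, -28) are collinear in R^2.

KL = (21, 24), KM = (-28, -32).
det[KL; KM] = (21)(-32) − (24)(-28) = 0.
The determinant is zero, so the points are collinear.

Yes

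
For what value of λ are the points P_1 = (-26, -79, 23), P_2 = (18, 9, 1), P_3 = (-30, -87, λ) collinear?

Direction P_1P_2 = (44, 88, -22). From the x-coordinate of P_3, the parameter along the line is τ = (-30 − (-26))/44 = -1/11.
Then λ = 23 + (-1/11)·(-22) = 25.

25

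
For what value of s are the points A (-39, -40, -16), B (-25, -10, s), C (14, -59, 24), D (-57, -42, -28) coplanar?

Normal to plane ACD: n = (308, -84, -448); plane equation n·P = -1484.
Requiring n·B = -1484: (-448)s + (-6860) = -1484.
So s = -12.

-12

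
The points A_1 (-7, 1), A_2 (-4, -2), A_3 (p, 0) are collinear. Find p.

-6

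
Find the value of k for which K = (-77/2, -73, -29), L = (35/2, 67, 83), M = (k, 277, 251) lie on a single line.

Collinearity requires KL × KM = 0; each component is linear in k.
The y-component gives (112)k + (-11368) = 0, so k = 203/2.
The remaining components then also vanish.

203/2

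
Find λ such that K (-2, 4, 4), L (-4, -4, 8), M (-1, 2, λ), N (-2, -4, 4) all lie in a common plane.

2

Normal to plane KLN: n = (32, 0, 16); plane equation n·P = 0.
Requiring n·M = 0: (16)λ + (-32) = 0.
So λ = 2.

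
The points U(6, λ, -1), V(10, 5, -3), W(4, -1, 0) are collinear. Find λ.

1

Direction VW = (-6, -6, 3). From the x-coordinate of U, the parameter along the line is τ = (6 − 10)/(-6) = 2/3.
Then λ = 5 + 2/3·(-6) = 1.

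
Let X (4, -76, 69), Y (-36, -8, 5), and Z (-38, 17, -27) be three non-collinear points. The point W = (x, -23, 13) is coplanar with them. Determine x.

A normal to the plane is n = XY × XZ = (-576, -1152, -864).
W lies in the plane iff n · XW = 0.
This gives (-576)x + (-10368) = 0, so x = -18.

-18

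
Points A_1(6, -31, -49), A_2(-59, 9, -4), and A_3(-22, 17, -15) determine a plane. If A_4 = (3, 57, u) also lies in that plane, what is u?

-6

Coplanarity requires A_1A_2 · (A_1A_3 × A_1A_4) = 0.
A_1A_2 = (-65, 40, 45), A_1A_3 = (-28, 48, 34); the triple product is linear in u with coefficient -2000 and constant term -12000.
Setting it to zero: u = -6.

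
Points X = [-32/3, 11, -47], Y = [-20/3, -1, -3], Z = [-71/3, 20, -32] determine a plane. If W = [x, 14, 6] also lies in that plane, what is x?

-25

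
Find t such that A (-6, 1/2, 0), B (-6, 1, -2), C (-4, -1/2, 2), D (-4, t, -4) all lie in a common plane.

Normal to plane ABC: n = (-1, -4, -1); plane equation n·P = 4.
Requiring n·D = 4: (-4)t + (8) = 4.
So t = 1.

1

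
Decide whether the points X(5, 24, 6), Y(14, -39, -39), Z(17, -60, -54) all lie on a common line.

XY = (9, -63, -45), XZ = (12, -84, -60).
Each component of XZ is 4/3 times the corresponding component of XY, so XZ = 4/3·XY and the points are collinear.

Yes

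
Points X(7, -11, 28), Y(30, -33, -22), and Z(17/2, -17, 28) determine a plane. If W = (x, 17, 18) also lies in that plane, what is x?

The plane through X, Y, Z has equation −300x − 75y − 105z = -4215.
Substituting W: (-300)x + (-3165) = -4215, so x = 7/2.

7/2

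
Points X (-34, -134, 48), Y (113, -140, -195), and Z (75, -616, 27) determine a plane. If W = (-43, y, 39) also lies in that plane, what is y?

-62

Coplanarity requires XY · (XZ × XW) = 0.
XY = (147, -6, -243), XZ = (109, -482, -21); the triple product is linear in y with coefficient -23400 and constant term -1450800.
Setting it to zero: y = -62.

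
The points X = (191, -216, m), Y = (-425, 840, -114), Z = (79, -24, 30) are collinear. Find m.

Direction YZ = (504, -864, 144). From the x-coordinate of X, the parameter along the line is τ = (191 − (-425))/504 = 11/9.
Then m = (-114) + 11/9·(144) = 62.

62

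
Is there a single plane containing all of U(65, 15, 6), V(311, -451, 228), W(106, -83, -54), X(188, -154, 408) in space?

No

With U as base: UV = (246, -466, 222), UW = (41, -98, -60), UX = (123, -169, 402).
UW × UX = (-49536, -23862, 5125).
UV · (UW × UX) = 71586.
Since 71586 ≠ 0, the four points are not coplanar.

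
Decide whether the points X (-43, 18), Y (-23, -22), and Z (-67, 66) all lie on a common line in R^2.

XY = (20, -40), XZ = (-24, 48).
Checking proportionality: XZ = -6/5·XY, so the vectors are parallel and the points are collinear.

Yes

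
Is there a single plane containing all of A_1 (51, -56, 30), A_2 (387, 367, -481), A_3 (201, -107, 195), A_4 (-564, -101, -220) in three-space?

A normal to the plane through A_1, A_2, A_3 is n = A_1A_2 × A_1A_3 = (43734, -132090, -80586).
The plane has equation n·P = 7209894. For A_4: n·A_4 = 6404034.
6404034 ≠ 7209894, so A_4 is off the plane.

No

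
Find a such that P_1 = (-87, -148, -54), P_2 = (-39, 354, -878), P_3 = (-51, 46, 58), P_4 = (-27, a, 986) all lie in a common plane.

-38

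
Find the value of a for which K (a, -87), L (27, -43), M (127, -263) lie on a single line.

The three points are collinear iff det[KL; KM] = 0.
This determinant is linear in a: (220)a + (-10340) = 0, so a = 47.

47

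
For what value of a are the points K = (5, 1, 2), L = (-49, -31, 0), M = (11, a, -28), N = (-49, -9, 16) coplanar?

-37

Normal to plane KLN: n = (-468, 864, -1188); plane equation n·P = -3852.
Requiring n·M = -3852: (864)a + (28116) = -3852.
So a = -37.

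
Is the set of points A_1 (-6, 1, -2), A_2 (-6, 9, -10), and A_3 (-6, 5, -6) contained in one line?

Yes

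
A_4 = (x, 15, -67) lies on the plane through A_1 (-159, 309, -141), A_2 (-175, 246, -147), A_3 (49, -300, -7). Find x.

-41

A normal to the plane is n = A_1A_2 × A_1A_3 = (-12096, 896, 22848).
A_4 lies in the plane iff n · A_1A_4 = 0.
This gives (-12096)x + (-495936) = 0, so x = -41.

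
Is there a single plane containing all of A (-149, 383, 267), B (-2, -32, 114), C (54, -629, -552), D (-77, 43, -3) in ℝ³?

No

With A as base: AB = (147, -415, -153), AC = (203, -1012, -819), AD = (72, -340, -270).
AC × AD = (-5220, -4158, 3844).
AB · (AC × AD) = 370098.
Since 370098 ≠ 0, the four points are not coplanar.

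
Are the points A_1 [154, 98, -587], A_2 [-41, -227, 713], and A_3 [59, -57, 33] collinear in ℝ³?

No

A_1A_2 = (-195, -325, 1300), A_1A_3 = (-95, -155, 620).
Comparing components 3 and 1: (1300)(-95) − (-195)(620) = -2600 ≠ 0, so A_1A_2 and A_1A_3 are not parallel and the points are not collinear.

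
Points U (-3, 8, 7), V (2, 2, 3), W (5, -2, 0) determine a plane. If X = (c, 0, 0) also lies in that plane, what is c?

Coplanarity requires UV · (UW × UX) = 0.
UV = (5, -6, -4), UW = (8, -10, -7); the triple product is linear in c with coefficient 2 and constant term -4.
Setting it to zero: c = 2.

2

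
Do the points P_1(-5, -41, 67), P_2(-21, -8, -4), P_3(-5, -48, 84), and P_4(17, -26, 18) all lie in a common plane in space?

The four points are coplanar iff the 3×3 determinant with rows P_1P_2, P_1P_3, P_1P_4 is zero.
Rows: (-16, 33, -71), (0, -7, 17), (22, 15, -49).
Expanding along the first row: (-16)(88) − (33)(-374) + (-71)(154) = 0.
Zero determinant ⇒ coplanar.

Yes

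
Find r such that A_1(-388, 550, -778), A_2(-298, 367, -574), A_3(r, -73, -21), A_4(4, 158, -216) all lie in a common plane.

Normal to plane A_1A_2A_4: n = (-22878, 29388, 36456); plane equation n·P = -3322704.
Requiring n·A_3 = -3322704: (-22878)r + (-2910900) = -3322704.
So r = 18.

18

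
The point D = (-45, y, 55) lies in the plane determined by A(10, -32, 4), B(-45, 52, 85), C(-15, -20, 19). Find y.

Coplanarity requires AB · (AC × AD) = 0.
AB = (-55, 84, 81), AC = (-25, 12, 15); the triple product is linear in y with coefficient -1200 and constant term 19200.
Setting it to zero: y = 16.

16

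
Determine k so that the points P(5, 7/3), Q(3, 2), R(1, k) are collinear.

Collinearity: (R − P) must be parallel to (Q − P) = (-2, -1/3).
Cross-multiplying the components: (k − 7/3)·(-2) = (-4)·(-1/3).
Solving gives k = 5/3.

5/3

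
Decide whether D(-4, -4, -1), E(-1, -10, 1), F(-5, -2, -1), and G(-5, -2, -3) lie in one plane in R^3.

Yes

With D as base: DE = (3, -6, 2), DF = (-1, 2, 0), DG = (-1, 2, -2).
DF × DG = (-4, -2, 0).
DE · (DF × DG) = 0.
The scalar triple product vanishes, so the four points are coplanar.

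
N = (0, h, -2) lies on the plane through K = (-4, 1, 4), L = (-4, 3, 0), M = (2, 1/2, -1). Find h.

The plane through K, L, M has equation −12x − 24y − 12z = -24.
Substituting N: (-24)h + (24) = -24, so h = 2.

2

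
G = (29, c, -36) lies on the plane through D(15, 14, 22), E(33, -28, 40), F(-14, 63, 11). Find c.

56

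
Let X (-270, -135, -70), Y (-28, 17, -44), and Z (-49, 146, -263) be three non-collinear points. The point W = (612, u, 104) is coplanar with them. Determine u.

A normal to the plane is n = XY × XZ = (-36642, 52452, 34410).
W lies in the plane iff n · XW = 0.
This gives (52452)u + (-19249884) = 0, so u = 367.

367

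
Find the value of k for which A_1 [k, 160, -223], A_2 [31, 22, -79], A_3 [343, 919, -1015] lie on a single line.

79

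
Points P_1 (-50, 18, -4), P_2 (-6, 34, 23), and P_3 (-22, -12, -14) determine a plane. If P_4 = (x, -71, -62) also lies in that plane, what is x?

A normal to the plane is n = P_1P_2 × P_1P_3 = (650, 1196, -1768).
P_4 lies in the plane iff n · P_1P_4 = 0.
This gives (650)x + (28600) = 0, so x = -44.

-44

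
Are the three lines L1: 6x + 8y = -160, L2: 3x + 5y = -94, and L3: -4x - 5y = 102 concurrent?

Yes

Lines aᵢx + bᵢy = cᵢ with pairwise distinct directions are concurrent exactly when det[aᵢ bᵢ cᵢ] = 0.
Here the determinant is 0.
It vanishes, so the lines are concurrent at (-8, -14).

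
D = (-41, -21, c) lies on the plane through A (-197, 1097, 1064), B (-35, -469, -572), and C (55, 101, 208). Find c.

-54

A normal to the plane is n = AB × AC = (-288960, -273600, 233280).
D lies in the plane iff n · AD = 0.
This gives (233280)c + (12597120) = 0, so c = -54.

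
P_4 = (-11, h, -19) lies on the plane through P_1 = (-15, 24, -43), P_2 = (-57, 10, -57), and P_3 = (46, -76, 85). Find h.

Coplanarity requires P_1P_2 · (P_1P_3 × P_1P_4) = 0.
P_1P_2 = (-42, -14, -14), P_1P_3 = (61, -100, 128); the triple product is linear in h with coefficient 4522 and constant term 0.
Setting it to zero: h = 0.

0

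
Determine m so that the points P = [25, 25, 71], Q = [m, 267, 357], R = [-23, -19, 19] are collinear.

Direction PR = (-48, -44, -52). From the y-coordinate of Q, the parameter along the line is τ = (267 − 25)/(-44) = -11/2.
Then m = 25 + (-11/2)·(-48) = 289.

289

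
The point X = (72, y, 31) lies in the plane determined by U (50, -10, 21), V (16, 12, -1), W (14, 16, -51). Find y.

-24

Coplanarity requires UV · (UW × UX) = 0.
UV = (-34, 22, -22), UW = (-36, 26, -72); the triple product is linear in y with coefficient -1656 and constant term -39744.
Setting it to zero: y = -24.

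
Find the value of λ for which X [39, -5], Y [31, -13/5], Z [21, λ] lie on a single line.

2/5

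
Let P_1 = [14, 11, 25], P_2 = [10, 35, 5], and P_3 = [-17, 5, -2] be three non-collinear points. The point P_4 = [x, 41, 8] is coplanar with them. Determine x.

The plane through P_1, P_2, P_3 has equation −768x + 512y + 768z = 14080.
Substituting P_4: (-768)x + (27136) = 14080, so x = 17.

17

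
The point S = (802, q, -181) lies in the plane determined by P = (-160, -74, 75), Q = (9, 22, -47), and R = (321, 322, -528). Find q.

262

A normal to the plane is n = PQ × PR = (-9576, 43225, 20748).
S lies in the plane iff n · PS = 0.
This gives (43225)q + (-11324950) = 0, so q = 262.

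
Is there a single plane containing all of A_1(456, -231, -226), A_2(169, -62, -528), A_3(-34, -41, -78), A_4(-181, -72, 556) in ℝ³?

A normal to the plane through A_1, A_2, A_3 is n = A_1A_2 × A_1A_3 = (82392, 190456, 28280).
The plane has equation n·P = -12815864. For A_4: n·A_4 = -12902104.
-12902104 ≠ -12815864, so A_4 is off the plane.

No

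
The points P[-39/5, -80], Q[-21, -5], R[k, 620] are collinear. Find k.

-131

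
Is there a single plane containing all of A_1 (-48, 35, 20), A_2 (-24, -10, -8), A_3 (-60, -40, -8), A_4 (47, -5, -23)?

No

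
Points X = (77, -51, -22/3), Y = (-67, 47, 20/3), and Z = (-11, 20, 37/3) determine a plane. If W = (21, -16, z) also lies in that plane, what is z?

-5

The plane through X, Y, Z has equation (2800/3)x + 1600y − 1600z = 2000.
Substituting W: (-1600)z + (-6000) = 2000, so z = -5.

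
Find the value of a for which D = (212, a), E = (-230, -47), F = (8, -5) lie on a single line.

Collinearity: (D − E) must be parallel to (F − E) = (238, 42).
Cross-multiplying the components: (a − (-47))·(238) = (442)·(42).
Solving gives a = 31.

31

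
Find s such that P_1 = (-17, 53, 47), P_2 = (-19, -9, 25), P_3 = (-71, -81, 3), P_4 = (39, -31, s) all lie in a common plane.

13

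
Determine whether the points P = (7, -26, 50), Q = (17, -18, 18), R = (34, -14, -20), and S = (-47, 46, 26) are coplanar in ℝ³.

Yes

With P as base: PQ = (10, 8, -32), PR = (27, 12, -70), PS = (-54, 72, -24).
PR × PS = (4752, 4428, 2592).
PQ · (PR × PS) = 0.
The scalar triple product vanishes, so the four points are coplanar.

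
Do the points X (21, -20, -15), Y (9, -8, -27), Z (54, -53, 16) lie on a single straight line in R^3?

No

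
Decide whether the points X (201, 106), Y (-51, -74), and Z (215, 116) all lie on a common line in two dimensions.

XY = (-252, -180), XZ = (14, 10).
Checking proportionality: XZ = -1/18·XY, so the vectors are parallel and the points are collinear.

Yes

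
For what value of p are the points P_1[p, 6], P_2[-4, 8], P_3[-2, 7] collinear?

Collinearity: (P_1 − P_2) must be parallel to (P_3 − P_2) = (2, -1).
Cross-multiplying the components: (p − (-4))·(-1) = (-2)·(2).
Solving gives p = 0.

0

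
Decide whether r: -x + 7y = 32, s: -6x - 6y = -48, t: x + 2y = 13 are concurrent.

Intersecting r and s: solving the 2×2 system gives (x, y) = (3, 5).
Substitute into t: (1)(3) + (2)(5) = 13.
This equals 13, so (3, 5) lies on all three lines and they are concurrent.

Yes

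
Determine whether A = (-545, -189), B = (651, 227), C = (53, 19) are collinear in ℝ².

AB = (1196, 416), AC = (598, 208).
Checking proportionality: AC = 1/2·AB, so the vectors are parallel and the points are collinear.

Yes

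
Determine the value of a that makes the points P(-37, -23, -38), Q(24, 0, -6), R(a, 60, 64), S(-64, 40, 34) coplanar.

16

Normal to plane PQS: n = (-360, -5256, 4464); plane equation n·X = -35424.
Requiring n·R = -35424: (-360)a + (-29664) = -35424.
So a = 16.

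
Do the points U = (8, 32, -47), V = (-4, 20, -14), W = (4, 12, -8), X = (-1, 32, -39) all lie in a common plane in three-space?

With U as base: UV = (-12, -12, 33), UW = (-4, -20, 39), UX = (-9, 0, 8).
UW × UX = (-160, -319, -180).
UV · (UW × UX) = -192.
Since -192 ≠ 0, the four points are not coplanar.

No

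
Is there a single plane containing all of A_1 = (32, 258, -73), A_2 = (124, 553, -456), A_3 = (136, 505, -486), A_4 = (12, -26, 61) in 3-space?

Yes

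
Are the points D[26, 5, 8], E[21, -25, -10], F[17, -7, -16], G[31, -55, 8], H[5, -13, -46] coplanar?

Yes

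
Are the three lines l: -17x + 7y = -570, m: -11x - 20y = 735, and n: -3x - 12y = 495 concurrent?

Yes

The three lines meet at one point iff the augmented coefficient matrix [aᵢ bᵢ cᵢ] has rank < 3, i.e. its determinant vanishes.
Here the determinant is 0.
It vanishes, so the lines are concurrent at (15, -45).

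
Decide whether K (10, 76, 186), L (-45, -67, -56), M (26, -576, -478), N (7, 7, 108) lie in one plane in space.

Yes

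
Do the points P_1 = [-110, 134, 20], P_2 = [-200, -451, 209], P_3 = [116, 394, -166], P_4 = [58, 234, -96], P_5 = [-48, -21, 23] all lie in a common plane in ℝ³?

Yes

The plane through P_1, P_2, P_3 has normal n = P_1P_2 × P_1P_3 = (59670, 25974, 108810) and equation n·P = -906984.
Checking the remaining points: n·P_4 = -906984, n·P_5 = -906984.
All equal -906984, so all 5 points lie in one plane.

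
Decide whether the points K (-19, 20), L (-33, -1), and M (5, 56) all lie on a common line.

KL = (-14, -21), KM = (24, 36).
Twice the signed area of △KLM is (-14)(36) − (-21)(24) = 0.
The triangle is degenerate (zero area), so the points are collinear.

Yes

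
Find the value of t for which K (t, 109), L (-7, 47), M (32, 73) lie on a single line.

The three points are collinear iff det[KL; KM] = 0.
This determinant is linear in t: (-26)t + (2236) = 0, so t = 86.

86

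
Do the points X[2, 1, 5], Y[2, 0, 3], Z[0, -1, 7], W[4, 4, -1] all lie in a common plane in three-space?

No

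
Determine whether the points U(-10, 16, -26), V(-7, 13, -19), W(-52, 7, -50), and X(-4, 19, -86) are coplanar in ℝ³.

No

The four points are coplanar iff the 3×3 determinant with rows UV, UW, UX is zero.
Rows: (3, -3, 7), (-42, -9, -24), (6, 3, -60).
Expanding along the first row: (3)(612) − (-3)(2664) + (7)(-72) = 9324.
Nonzero ⇒ not coplanar.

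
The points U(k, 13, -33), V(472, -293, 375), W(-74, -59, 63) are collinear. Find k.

-242

Collinearity requires UV × UW = 0; each component is linear in k.
The y-component gives (-312)k + (-75504) = 0, so k = -242.
The remaining components then also vanish.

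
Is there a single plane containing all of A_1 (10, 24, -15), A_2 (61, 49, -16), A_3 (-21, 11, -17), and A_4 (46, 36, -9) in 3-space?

With A_1 as base: A_1A_2 = (51, 25, -1), A_1A_3 = (-31, -13, -2), A_1A_4 = (36, 12, 6).
A_1A_3 × A_1A_4 = (-54, 114, 96).
A_1A_2 · (A_1A_3 × A_1A_4) = 0.
The scalar triple product vanishes, so the four points are coplanar.

Yes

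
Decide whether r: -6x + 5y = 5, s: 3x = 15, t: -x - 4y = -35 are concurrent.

No

The three lines meet at one point iff the augmented coefficient matrix [aᵢ bᵢ cᵢ] has rank < 3, i.e. its determinant vanishes.
Here the determinant is 30.
Nonzero, so no common point exists.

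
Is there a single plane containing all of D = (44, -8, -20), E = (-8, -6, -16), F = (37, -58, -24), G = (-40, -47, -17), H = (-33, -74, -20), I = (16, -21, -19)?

The plane through D, E, F has normal n = DE × DF = (192, -236, 2614) and equation n·P = -41944.
Checking the remaining points: n·G = -41026, n·H = -41152, n·I = -41638.
Since n·G = -41026 ≠ -41944, G is off the plane and the points are not all coplanar.

No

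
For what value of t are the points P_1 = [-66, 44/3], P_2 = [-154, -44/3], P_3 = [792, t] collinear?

902/3

Collinearity: (P_3 − P_1) must be parallel to (P_2 − P_1) = (-88, -88/3).
Cross-multiplying the components: (t − 44/3)·(-88) = (858)·(-88/3).
Solving gives t = 902/3.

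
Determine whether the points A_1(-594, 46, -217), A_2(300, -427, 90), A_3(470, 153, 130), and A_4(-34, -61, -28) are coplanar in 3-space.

The four points are coplanar iff the 3×3 determinant with rows A_1A_2, A_1A_3, A_1A_4 is zero.
Rows: (894, -473, 307), (1064, 107, 347), (560, -107, 189).
Expanding along the first row: (894)(57352) − (-473)(6776) + (307)(-173768) = 1130960.
Nonzero ⇒ not coplanar.

No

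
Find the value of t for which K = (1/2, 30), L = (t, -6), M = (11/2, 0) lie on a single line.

Collinearity: (L − K) must be parallel to (M − K) = (5, -30).
Cross-multiplying the components: (t − 1/2)·(-30) = (-36)·(5).
Solving gives t = 13/2.

13/2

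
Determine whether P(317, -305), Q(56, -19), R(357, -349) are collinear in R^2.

No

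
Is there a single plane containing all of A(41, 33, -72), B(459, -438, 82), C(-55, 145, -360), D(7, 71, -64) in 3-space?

Yes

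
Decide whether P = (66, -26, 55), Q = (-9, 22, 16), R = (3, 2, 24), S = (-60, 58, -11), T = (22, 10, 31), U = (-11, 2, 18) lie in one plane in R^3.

Yes

The plane through P, Q, R has normal n = PQ × PR = (-396, 132, 924) and equation n·X = 21252.
Checking the remaining points: n·S = 21252, n·T = 21252, n·U = 21252.
All equal 21252, so all 6 points lie in one plane.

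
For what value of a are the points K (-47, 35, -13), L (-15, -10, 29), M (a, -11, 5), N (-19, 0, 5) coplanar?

The points are coplanar iff KL · (KM × KN) = 0.
Expanding, this is linear in a: (-660)a + (-5940) = 0.
So a = -9.

-9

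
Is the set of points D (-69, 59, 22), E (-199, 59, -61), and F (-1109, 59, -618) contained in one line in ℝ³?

No

DE = (-130, 0, -83), DF = (-1040, 0, -640).
DE × DF = (0, 3120, 0).
The cross product is nonzero, so the points do not lie on one line.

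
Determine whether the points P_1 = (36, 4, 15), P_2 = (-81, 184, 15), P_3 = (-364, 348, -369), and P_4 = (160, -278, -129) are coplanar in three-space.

A normal to the plane through P_1, P_2, P_3 is n = P_1P_2 × P_1P_3 = (-69120, -44928, 31752).
The plane has equation n·P = -2191752. For P_4: n·P_4 = -2665224.
-2665224 ≠ -2191752, so P_4 is off the plane.

No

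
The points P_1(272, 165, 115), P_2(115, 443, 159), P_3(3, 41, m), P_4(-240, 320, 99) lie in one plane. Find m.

The points are coplanar iff P_1P_2 · (P_1P_3 × P_1P_4) = 0.
Expanding, this is linear in m: (-118001)m + (7434063) = 0.
So m = 63.

63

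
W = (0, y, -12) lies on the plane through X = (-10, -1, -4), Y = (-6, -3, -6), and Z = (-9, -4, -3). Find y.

The plane through X, Y, Z has equation −8x − 6y − 10z = 126.
Substituting W: (-6)y + (120) = 126, so y = -1.

-1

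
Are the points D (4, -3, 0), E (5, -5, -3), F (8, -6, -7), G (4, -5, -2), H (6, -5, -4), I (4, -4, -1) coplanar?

Yes

The plane through D, E, F has normal n = DE × DF = (5, -5, 5) and equation n·P = 35.
Checking the remaining points: n·G = 35, n·H = 35, n·I = 35.
All equal 35, so all 6 points lie in one plane.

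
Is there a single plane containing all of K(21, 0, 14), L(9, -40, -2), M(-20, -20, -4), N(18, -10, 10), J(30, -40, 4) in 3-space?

The plane through K, L, M has normal n = KL × KM = (400, 440, -1400) and equation n·P = -11200.
Checking the remaining points: n·N = -11200, n·J = -11200.
All equal -11200, so all 5 points lie in one plane.

Yes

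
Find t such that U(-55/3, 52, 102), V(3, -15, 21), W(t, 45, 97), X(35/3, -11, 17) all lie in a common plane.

-20

Coplanarity ⇔ det[UV; UW; UX] = 0.
Expanding, this is linear in t: (-592)t + (-11840) = 0.
So t = -20.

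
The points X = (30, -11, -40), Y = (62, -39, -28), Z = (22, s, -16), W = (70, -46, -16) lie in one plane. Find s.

-4

Normal to plane XYW: n = (-252, -288, 0); plane equation n·P = -4392.
Requiring n·Z = -4392: (-288)s + (-5544) = -4392.
So s = -4.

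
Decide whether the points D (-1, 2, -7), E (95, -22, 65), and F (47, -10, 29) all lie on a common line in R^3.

DE = (96, -24, 72), DF = (48, -12, 36).
Each component of DF is 1/2 times the corresponding component of DE, so DF = 1/2·DE and the points are collinear.

Yes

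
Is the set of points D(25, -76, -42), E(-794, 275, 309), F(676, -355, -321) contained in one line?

Yes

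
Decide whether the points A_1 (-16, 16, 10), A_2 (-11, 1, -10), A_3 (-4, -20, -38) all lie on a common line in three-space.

A_1A_2 = (5, -15, -20), A_1A_3 = (12, -36, -48).
A_1A_2 × A_1A_3 = (0, 0, 0).
The cross product vanishes, so the three points are collinear.

Yes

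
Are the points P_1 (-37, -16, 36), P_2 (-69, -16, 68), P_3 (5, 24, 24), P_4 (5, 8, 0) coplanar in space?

No

The four points are coplanar iff the 3×3 determinant with rows P_1P_2, P_1P_3, P_1P_4 is zero.
Rows: (-32, 0, 32), (42, 40, -12), (42, 24, -36).
Expanding along the first row: (-32)(-1152) − (0)(-1008) + (32)(-672) = 15360.
Nonzero ⇒ not coplanar.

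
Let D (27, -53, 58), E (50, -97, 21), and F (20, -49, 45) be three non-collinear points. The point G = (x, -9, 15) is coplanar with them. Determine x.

The plane through D, E, F has equation 720x + 558y − 216z = -22662.
Substituting G: (720)x + (-8262) = -22662, so x = -20.

-20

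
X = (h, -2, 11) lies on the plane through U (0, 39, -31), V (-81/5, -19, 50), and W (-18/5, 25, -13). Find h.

-42/5

The plane through U, V, W has equation 90x + 18z = -558.
Substituting X: (90)h + (198) = -558, so h = -42/5.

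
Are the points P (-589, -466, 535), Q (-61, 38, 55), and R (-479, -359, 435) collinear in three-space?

No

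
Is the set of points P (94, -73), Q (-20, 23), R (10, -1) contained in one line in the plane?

PQ = (-114, 96), PR = (-84, 72).
Twice the signed area of △PQR is (-114)(72) − (96)(-84) = -144.
The area is nonzero, so the three points are not collinear.

No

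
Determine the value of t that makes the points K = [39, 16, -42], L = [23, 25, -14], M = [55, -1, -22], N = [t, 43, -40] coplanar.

Normal to plane KLM: n = (656, 768, 128); plane equation n·P = 32496.
Requiring n·N = 32496: (656)t + (27904) = 32496.
So t = 7.

7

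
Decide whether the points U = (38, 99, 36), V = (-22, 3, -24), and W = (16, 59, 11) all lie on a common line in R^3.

No

UV = (-60, -96, -60), UW = (-22, -40, -25).
Comparing components 3 and 1: (-60)(-22) − (-60)(-25) = -180 ≠ 0, so UV and UW are not parallel and the points are not collinear.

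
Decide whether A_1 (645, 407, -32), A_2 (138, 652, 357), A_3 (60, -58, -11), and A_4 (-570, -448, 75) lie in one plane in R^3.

Yes

The four points are coplanar iff the 3×3 determinant with rows A_1A_2, A_1A_3, A_1A_4 is zero.
Rows: (-507, 245, 389), (-585, -465, 21), (-1215, -855, 107).
Expanding along the first row: (-507)(-31800) − (245)(-37080) + (389)(-64800) = 0.
Zero determinant ⇒ coplanar.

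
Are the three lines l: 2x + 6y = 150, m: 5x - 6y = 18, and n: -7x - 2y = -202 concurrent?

Yes

Intersecting l and m: solving the 2×2 system gives (x, y) = (24, 17).
Substitute into n: (-7)(24) + (-2)(17) = -202.
This equals -202, so (24, 17) lies on all three lines and they are concurrent.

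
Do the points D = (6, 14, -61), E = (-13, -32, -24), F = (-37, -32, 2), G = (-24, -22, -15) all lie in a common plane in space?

No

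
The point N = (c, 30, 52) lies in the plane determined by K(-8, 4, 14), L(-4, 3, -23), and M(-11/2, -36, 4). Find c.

-13

The plane through K, L, M has equation −1470x − (105/2)y − (315/2)z = 9345.
Substituting N: (-1470)c + (-9765) = 9345, so c = -13.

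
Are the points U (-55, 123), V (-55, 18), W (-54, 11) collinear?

UV = (0, -105), UW = (1, -112).
Twice the signed area of △UVW is (0)(-112) − (-105)(1) = 105.
The area is nonzero, so the three points are not collinear.

No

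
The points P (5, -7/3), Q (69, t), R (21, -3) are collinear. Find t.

The three points are collinear iff det[PQ; PR] = 0.
This determinant is linear in t: (-16)t + (-80) = 0, so t = -5.

-5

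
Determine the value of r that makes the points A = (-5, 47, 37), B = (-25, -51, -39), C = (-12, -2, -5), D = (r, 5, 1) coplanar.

-11

Normal to plane ABC: n = (392, -308, 294); plane equation n·P = -5558.
Requiring n·D = -5558: (392)r + (-1246) = -5558.
So r = -11.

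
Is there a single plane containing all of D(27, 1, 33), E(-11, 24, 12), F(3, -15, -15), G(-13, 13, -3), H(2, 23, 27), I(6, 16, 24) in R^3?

Yes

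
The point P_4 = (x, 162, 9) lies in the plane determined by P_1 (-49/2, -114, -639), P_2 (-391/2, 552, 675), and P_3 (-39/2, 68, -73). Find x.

Coplanarity requires P_1P_2 · (P_1P_3 × P_1P_4) = 0.
P_1P_2 = (-171, 666, 1314), P_1P_3 = (5, 182, 566); the triple product is linear in x with coefficient 137808 and constant term 9577656.
Setting it to zero: x = -139/2.

-139/2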